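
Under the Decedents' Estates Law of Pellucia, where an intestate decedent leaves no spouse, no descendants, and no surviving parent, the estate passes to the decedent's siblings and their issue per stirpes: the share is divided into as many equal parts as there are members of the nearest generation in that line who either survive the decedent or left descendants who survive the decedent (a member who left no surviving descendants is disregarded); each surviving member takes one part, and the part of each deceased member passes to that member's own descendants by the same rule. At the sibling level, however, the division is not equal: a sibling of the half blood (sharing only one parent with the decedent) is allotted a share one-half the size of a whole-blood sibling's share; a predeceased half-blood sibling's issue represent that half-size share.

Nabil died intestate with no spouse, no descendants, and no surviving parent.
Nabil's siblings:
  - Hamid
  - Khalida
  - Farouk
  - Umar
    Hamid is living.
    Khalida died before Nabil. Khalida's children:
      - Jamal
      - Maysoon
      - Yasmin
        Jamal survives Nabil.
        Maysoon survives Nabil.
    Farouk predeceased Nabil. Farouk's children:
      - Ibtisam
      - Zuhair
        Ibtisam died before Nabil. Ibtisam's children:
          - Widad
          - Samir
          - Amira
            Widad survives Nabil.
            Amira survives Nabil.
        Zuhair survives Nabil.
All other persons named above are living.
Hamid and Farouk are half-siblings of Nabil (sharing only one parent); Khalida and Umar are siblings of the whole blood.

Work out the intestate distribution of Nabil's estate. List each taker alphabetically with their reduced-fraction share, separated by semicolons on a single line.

Amira 1/36; Hamid 1/6; Jamal 1/9; Maysoon 1/9; Samir 1/36; Umar 1/3; Widad 1/36; Yasmin 1/9; Zuhair 1/12

No spouse, descendants, or parent survives, so the estate passes to Nabil's siblings per stirpes.
Half-blood siblings count for one-half the weight of whole-blood siblings at the initial division.
Dividing 1 in proportion to weights (total weight 3): Hamid (weight 1/2) → 1/6; Khalida (weight 1) → 1/3; Farouk (weight 1/2) → 1/6; Umar (weight 1) → 1/3.
Hamid is living and takes 1/6.
Khalida predeceased; the 1/3 allotted to Khalida's branch passes to Khalida's issue by representation.
The 1/3 is divided into 3 equal shares of 1/9 among Jamal, Maysoon, Yasmin.
Jamal is living and takes 1/9.
Maysoon is living and takes 1/9.
Yasmin is living and takes 1/9.
Farouk predeceased; the 1/6 allotted to Farouk's branch passes to Farouk's issue by representation.
The 1/6 is divided into 2 equal shares of 1/12 among Ibtisam, Zuhair.
Ibtisam predeceased; the 1/12 allotted to Ibtisam's branch passes to Ibtisam's issue by representation.
The 1/12 is divided into 3 equal shares of 1/36 among Widad, Samir, Amira.
Widad is living and takes 1/36.
Samir is living and takes 1/36.
Amira is living and takes 1/36.
Zuhair is living and takes 1/12.
Umar is living and takes 1/3.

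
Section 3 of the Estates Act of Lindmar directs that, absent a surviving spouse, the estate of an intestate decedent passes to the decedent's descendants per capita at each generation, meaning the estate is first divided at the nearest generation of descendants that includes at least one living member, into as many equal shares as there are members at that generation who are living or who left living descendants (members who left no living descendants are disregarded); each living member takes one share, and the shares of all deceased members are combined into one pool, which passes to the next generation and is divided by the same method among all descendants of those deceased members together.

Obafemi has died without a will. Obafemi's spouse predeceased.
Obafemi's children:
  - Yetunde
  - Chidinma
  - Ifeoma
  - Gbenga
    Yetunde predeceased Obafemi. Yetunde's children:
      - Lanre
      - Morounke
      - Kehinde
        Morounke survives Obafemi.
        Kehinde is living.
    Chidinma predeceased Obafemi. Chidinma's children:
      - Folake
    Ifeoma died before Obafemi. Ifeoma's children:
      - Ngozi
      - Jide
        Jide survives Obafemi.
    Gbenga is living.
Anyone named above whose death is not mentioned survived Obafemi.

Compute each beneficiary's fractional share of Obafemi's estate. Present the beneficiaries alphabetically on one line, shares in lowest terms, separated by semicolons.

There is no surviving spouse, so the entire estate passes to Obafemi's descendants per capita at each generation.
At generation 1 (Yetunde, Chidinma, Ifeoma, Gbenga) there are 4 shares of (1)/4 = 1/4 each.
Living: Gbenga — each takes 1/4.
Deceased: Yetunde, Chidinma, and Ifeoma. Their combined 3/4 is pooled and carried to generation 2.
At generation 2 (Lanre, Morounke, Kehinde, Folake, Ngozi, Jide) there are 6 shares of (3/4)/6 = 1/8 each.
Living: Lanre, Morounke, Kehinde, Folake, Ngozi, and Jide — each takes 1/8.

Folake 1/8; Gbenga 1/4; Jide 1/8; Kehinde 1/8; Lanre 1/8; Morounke 1/8; Ngozi 1/8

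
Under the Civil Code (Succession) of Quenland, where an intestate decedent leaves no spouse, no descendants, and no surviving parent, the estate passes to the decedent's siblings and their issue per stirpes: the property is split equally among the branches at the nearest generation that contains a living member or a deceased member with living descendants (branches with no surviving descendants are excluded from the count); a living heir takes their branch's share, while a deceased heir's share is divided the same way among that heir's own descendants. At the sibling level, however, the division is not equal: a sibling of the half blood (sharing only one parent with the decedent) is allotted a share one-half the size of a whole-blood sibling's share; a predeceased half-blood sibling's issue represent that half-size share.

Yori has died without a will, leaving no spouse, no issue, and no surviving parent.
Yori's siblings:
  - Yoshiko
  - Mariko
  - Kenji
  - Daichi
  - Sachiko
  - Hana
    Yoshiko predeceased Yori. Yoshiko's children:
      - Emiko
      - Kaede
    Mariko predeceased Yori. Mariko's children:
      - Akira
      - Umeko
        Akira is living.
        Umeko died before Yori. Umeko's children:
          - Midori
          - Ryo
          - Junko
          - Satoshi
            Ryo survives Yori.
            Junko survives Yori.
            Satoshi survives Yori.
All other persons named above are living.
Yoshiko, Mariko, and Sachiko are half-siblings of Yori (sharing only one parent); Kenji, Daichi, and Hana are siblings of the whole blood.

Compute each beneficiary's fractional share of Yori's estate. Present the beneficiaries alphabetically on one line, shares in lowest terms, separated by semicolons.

Akira 1/18; Daichi 2/9; Emiko 1/18; Hana 2/9; Junko 1/72; Kaede 1/18; Kenji 2/9; Midori 1/72; Ryo 1/72; Sachiko 1/9; Satoshi 1/72

No spouse, descendants, or parent survives, so the estate passes to Yori's siblings per stirpes.
Half-blood siblings count for one-half the weight of whole-blood siblings at the initial division.
Dividing 1 in proportion to weights (total weight 9/2): Yoshiko (weight 1/2) → 1/9; Mariko (weight 1/2) → 1/9; Kenji (weight 1) → 2/9; Daichi (weight 1) → 2/9; Sachiko (weight 1/2) → 1/9; Hana (weight 1) → 2/9.
Yoshiko predeceased; the 1/9 allotted to Yoshiko's branch passes to Yoshiko's issue by representation.
The 1/9 is divided into 2 equal shares of 1/18 among Emiko, Kaede.
Emiko is living and takes 1/18.
Kaede is living and takes 1/18.
Mariko predeceased; the 1/9 allotted to Mariko's branch passes to Mariko's issue by representation.
The 1/9 is divided into 2 equal shares of 1/18 among Akira, Umeko.
Akira is living and takes 1/18.
Umeko predeceased; the 1/18 allotted to Umeko's branch passes to Umeko's issue by representation.
The 1/18 is divided into 4 equal shares of 1/72 among Midori, Ryo, Junko, Satoshi.
Midori is living and takes 1/72.
Ryo is living and takes 1/72.
Junko is living and takes 1/72.
Satoshi is living and takes 1/72.
Kenji is living and takes 2/9.
Daichi is living and takes 2/9.
Sachiko is living and takes 1/9.
Hana is living and takes 2/9.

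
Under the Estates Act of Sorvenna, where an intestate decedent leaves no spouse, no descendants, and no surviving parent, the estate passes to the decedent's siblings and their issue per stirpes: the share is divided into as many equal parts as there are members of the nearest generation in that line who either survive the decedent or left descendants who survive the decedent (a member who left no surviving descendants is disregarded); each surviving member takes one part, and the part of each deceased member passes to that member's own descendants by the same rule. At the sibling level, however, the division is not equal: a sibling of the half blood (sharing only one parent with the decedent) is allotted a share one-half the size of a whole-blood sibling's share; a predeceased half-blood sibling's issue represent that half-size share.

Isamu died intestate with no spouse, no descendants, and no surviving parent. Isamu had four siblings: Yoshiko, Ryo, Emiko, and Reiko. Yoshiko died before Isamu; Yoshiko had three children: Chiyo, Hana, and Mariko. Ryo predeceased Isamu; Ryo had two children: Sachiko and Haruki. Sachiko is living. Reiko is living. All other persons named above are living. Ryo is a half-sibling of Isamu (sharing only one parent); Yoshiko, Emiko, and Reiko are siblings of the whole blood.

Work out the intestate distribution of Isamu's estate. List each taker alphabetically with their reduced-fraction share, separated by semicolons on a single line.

Chiyo 2/21; Emiko 2/7; Hana 2/21; Haruki 1/14; Mariko 2/21; Reiko 2/7; Sachiko 1/14

No spouse, descendants, or parent survives, so the estate passes to Isamu's siblings per stirpes.
Half-blood siblings count for one-half the weight of whole-blood siblings at the initial division.
Dividing 1 in proportion to weights (total weight 7/2): Yoshiko (weight 1) → 2/7; Ryo (weight 1/2) → 1/7; Emiko (weight 1) → 2/7; Reiko (weight 1) → 2/7.
Yoshiko predeceased; the 2/7 allotted to Yoshiko's branch passes to Yoshiko's issue by representation.
The 2/7 is divided into 3 equal shares of 2/21 among Chiyo, Hana, Mariko.
Chiyo is living and takes 2/21.
Hana is living and takes 2/21.
Mariko is living and takes 2/21.
Ryo predeceased; the 1/7 allotted to Ryo's branch passes to Ryo's issue by representation.
The 1/7 is divided into 2 equal shares of 1/14 among Sachiko, Haruki.
Sachiko is living and takes 1/14.
Haruki is living and takes 1/14.
Emiko is living and takes 2/7.
Reiko is living and takes 2/7.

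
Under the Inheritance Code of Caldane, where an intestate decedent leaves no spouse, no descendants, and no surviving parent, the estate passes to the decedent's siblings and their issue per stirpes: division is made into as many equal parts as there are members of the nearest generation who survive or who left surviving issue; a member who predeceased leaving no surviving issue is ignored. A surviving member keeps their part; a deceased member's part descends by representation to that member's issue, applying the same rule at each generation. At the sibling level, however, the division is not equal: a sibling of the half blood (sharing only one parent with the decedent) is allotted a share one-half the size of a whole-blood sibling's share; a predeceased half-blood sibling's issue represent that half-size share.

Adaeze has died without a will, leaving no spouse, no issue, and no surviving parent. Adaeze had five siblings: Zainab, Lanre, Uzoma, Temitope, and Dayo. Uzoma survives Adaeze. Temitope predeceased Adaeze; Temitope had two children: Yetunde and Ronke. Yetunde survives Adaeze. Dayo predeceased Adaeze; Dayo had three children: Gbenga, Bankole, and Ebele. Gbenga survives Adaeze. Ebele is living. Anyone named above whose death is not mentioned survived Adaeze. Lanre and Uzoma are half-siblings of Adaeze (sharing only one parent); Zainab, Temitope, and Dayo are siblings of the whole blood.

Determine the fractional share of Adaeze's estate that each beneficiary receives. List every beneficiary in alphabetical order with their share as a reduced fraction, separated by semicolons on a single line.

Bankole 1/12; Ebele 1/12; Gbenga 1/12; Lanre 1/8; Ronke 1/8; Uzoma 1/8; Yetunde 1/8; Zainab 1/4

No spouse, descendants, or parent survives, so the estate passes to Adaeze's siblings per stirpes.
Half-blood siblings count for one-half the weight of whole-blood siblings at the initial division.
Dividing 1 in proportion to weights (total weight 4): Zainab (weight 1) → 1/4; Lanre (weight 1/2) → 1/8; Uzoma (weight 1/2) → 1/8; Temitope (weight 1) → 1/4; Dayo (weight 1) → 1/4.
Zainab is living and takes 1/4.
Lanre is living and takes 1/8.
Uzoma is living and takes 1/8.
Temitope predeceased; the 1/4 allotted to Temitope's branch passes to Temitope's issue by representation.
The 1/4 is divided into 2 equal shares of 1/8 among Yetunde, Ronke.
Yetunde is living and takes 1/8.
Ronke is living and takes 1/8.
Dayo predeceased; the 1/4 allotted to Dayo's branch passes to Dayo's issue by representation.
The 1/4 is divided into 3 equal shares of 1/12 among Gbenga, Bankole, Ebele.
Gbenga is living and takes 1/12.
Bankole is living and takes 1/12.
Ebele is living and takes 1/12.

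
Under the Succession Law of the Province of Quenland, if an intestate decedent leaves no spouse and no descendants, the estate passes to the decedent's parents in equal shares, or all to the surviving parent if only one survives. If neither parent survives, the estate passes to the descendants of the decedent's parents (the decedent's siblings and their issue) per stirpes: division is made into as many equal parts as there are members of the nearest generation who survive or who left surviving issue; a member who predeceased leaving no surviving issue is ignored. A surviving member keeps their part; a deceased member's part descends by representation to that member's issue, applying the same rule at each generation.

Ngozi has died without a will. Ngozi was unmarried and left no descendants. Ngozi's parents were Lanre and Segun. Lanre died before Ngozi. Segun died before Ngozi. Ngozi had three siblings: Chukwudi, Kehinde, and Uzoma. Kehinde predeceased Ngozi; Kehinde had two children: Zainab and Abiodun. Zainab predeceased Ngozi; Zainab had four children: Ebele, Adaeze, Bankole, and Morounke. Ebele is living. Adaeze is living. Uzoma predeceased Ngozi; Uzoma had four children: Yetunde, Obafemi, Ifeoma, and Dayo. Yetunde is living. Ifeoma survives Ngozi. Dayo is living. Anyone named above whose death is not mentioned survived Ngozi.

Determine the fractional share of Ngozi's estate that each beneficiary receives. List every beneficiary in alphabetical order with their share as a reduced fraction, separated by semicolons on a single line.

Abiodun 1/6; Adaeze 1/24; Bankole 1/24; Chukwudi 1/3; Dayo 1/12; Ebele 1/24; Ifeoma 1/12; Morounke 1/24; Obafemi 1/12; Yetunde 1/12

Neither parent survives and there are no descendants, so the estate passes to Ngozi's siblings and their issue per stirpes.
The estate is divided into 3 equal shares of 1/3 among Chukwudi, Kehinde, Uzoma.
Chukwudi is living and takes 1/3.
Kehinde predeceased; the 1/3 allotted to Kehinde's branch passes to Kehinde's issue by representation.
The 1/3 is divided into 2 equal shares of 1/6 among Zainab, Abiodun.
Zainab predeceased; the 1/6 allotted to Zainab's branch passes to Zainab's issue by representation.
The 1/6 is divided into 4 equal shares of 1/24 among Ebele, Adaeze, Bankole, Morounke.
Ebele is living and takes 1/24.
Adaeze is living and takes 1/24.
Bankole is living and takes 1/24.
Morounke is living and takes 1/24.
Abiodun is living and takes 1/6.
Uzoma predeceased; the 1/3 allotted to Uzoma's branch passes to Uzoma's issue by representation.
The 1/3 is divided into 4 equal shares of 1/12 among Yetunde, Obafemi, Ifeoma, Dayo.
Yetunde is living and takes 1/12.
Obafemi is living and takes 1/12.
Ifeoma is living and takes 1/12.
Dayo is living and takes 1/12.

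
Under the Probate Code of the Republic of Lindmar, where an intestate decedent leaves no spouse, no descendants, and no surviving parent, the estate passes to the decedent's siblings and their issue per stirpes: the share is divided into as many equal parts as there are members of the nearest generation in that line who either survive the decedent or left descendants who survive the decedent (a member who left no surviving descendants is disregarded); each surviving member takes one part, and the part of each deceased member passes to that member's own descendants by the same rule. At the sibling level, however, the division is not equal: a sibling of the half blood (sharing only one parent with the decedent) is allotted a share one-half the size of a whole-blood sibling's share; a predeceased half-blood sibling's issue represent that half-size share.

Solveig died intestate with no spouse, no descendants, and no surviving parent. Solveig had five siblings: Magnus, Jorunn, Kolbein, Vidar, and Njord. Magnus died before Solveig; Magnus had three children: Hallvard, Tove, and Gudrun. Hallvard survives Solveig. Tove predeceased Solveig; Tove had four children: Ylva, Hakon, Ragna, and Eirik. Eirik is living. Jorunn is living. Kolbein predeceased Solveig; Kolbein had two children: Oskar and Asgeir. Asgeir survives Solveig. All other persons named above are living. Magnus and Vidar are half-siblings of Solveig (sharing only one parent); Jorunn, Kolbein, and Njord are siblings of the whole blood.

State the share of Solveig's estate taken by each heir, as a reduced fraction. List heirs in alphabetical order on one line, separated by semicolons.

Asgeir 1/8; Eirik 1/96; Gudrun 1/24; Hakon 1/96; Hallvard 1/24; Jorunn 1/4; Njord 1/4; Oskar 1/8; Ragna 1/96; Vidar 1/8; Ylva 1/96

No spouse, descendants, or parent survives, so the estate passes to Solveig's siblings per stirpes.
Half-blood siblings count for one-half the weight of whole-blood siblings at the initial division.
Dividing 1 in proportion to weights (total weight 4): Magnus (weight 1/2) → 1/8; Jorunn (weight 1) → 1/4; Kolbein (weight 1) → 1/4; Vidar (weight 1/2) → 1/8; Njord (weight 1) → 1/4.
Magnus predeceased; the 1/8 allotted to Magnus's branch passes to Magnus's issue by representation.
The 1/8 is divided into 3 equal shares of 1/24 among Hallvard, Tove, Gudrun.
Hallvard is living and takes 1/24.
Tove predeceased; the 1/24 allotted to Tove's branch passes to Tove's issue by representation.
The 1/24 is divided into 4 equal shares of 1/96 among Ylva, Hakon, Ragna, Eirik.
Ylva is living and takes 1/96.
Hakon is living and takes 1/96.
Ragna is living and takes 1/96.
Eirik is living and takes 1/96.
Gudrun is living and takes 1/24.
Jorunn is living and takes 1/4.
Kolbein predeceased; the 1/4 allotted to Kolbein's branch passes to Kolbein's issue by representation.
The 1/4 is divided into 2 equal shares of 1/8 among Oskar, Asgeir.
Oskar is living and takes 1/8.
Asgeir is living and takes 1/8.
Vidar is living and takes 1/8.
Njord is living and takes 1/4.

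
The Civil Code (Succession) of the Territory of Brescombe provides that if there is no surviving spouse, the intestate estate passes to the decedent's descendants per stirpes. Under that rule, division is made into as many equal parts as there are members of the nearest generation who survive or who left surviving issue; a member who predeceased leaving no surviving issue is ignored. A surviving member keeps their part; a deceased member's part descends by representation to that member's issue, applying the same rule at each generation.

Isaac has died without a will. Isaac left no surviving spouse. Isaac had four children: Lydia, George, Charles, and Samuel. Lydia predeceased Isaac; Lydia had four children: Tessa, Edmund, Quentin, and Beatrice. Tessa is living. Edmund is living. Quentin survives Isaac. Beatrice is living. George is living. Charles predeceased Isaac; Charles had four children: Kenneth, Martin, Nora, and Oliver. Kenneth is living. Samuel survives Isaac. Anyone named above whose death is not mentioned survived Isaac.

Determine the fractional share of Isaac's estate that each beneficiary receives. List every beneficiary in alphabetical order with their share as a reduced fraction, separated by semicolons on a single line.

There is no surviving spouse, so the entire estate passes to Isaac's descendants per stirpes.
The estate is divided into 4 equal shares of 1/4 among Lydia, George, Charles, Samuel.
Lydia predeceased; the 1/4 allotted to Lydia's branch passes to Lydia's issue by representation.
The 1/4 is divided into 4 equal shares of 1/16 among Tessa, Edmund, Quentin, Beatrice.
Tessa is living and takes 1/16.
Edmund is living and takes 1/16.
Quentin is living and takes 1/16.
Beatrice is living and takes 1/16.
George is living and takes 1/4.
Charles predeceased; the 1/4 allotted to Charles's branch passes to Charles's issue by representation.
The 1/4 is divided into 4 equal shares of 1/16 among Kenneth, Martin, Nora, Oliver.
Kenneth is living and takes 1/16.
Martin is living and takes 1/16.
Nora is living and takes 1/16.
Oliver is living and takes 1/16.
Samuel is living and takes 1/4.

Beatrice 1/16; Edmund 1/16; George 1/4; Kenneth 1/16; Martin 1/16; Nora 1/16; Oliver 1/16; Quentin 1/16; Samuel 1/4; Tessa 1/16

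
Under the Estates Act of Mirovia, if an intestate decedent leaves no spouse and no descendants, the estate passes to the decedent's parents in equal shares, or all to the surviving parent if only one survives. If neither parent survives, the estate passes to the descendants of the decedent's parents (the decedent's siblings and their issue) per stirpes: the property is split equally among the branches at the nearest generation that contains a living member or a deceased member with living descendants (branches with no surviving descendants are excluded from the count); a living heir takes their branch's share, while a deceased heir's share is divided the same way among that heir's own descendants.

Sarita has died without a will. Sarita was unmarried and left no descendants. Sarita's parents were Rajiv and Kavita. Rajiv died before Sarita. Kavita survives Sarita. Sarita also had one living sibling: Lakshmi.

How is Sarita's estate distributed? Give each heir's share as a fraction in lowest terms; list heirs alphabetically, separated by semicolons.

Only one parent, Kavita, survives, so Kavita takes the entire estate. The siblings take nothing because a surviving parent has priority.

Kavita 1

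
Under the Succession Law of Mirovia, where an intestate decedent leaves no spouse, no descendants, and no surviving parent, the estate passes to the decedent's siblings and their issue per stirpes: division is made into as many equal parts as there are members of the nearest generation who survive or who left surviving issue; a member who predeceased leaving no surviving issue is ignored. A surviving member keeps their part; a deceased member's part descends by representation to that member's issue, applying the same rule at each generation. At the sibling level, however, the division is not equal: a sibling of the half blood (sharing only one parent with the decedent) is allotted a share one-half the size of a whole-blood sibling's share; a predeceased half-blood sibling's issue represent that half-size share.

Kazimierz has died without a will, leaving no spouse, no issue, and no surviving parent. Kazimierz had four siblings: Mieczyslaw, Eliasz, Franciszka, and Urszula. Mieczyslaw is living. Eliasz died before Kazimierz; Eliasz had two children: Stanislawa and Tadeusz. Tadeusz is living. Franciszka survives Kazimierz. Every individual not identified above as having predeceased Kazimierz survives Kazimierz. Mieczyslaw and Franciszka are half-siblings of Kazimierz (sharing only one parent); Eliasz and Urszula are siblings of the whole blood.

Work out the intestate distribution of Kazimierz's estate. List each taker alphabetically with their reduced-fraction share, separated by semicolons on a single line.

Franciszka 1/6; Mieczyslaw 1/6; Stanislawa 1/6; Tadeusz 1/6; Urszula 1/3

No spouse, descendants, or parent survives, so the estate passes to Kazimierz's siblings per stirpes.
Half-blood siblings count for one-half the weight of whole-blood siblings at the initial division.
Dividing 1 in proportion to weights (total weight 3): Mieczyslaw (weight 1/2) → 1/6; Eliasz (weight 1) → 1/3; Franciszka (weight 1/2) → 1/6; Urszula (weight 1) → 1/3.
Mieczyslaw is living and takes 1/6.
Eliasz predeceased; the 1/3 allotted to Eliasz's branch passes to Eliasz's issue by representation.
The 1/3 is divided into 2 equal shares of 1/6 among Stanislawa, Tadeusz.
Stanislawa is living and takes 1/6.
Tadeusz is living and takes 1/6.
Franciszka is living and takes 1/6.
Urszula is living and takes 1/3.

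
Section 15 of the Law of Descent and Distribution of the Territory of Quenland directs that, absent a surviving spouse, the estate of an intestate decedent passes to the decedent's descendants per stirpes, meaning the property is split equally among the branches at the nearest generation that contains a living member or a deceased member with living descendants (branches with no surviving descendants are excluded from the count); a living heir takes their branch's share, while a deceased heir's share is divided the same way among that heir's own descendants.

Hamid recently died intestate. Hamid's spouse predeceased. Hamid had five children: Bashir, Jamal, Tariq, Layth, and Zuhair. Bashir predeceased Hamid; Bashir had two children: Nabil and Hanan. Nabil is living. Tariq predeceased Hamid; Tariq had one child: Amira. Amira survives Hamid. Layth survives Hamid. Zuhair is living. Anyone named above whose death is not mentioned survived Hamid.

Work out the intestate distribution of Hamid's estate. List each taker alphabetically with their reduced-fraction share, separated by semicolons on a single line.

Amira 1/5; Hanan 1/10; Jamal 1/5; Layth 1/5; Nabil 1/10; Zuhair 1/5

There is no surviving spouse, so the entire estate passes to Hamid's descendants per stirpes.
The estate is divided into 5 equal shares of 1/5 among Bashir, Jamal, Tariq, Layth, Zuhair.
Bashir predeceased; the 1/5 allotted to Bashir's branch passes to Bashir's issue by representation.
The 1/5 is divided into 2 equal shares of 1/10 among Nabil, Hanan.
Nabil is living and takes 1/10.
Hanan is living and takes 1/10.
Jamal is living and takes 1/5.
Tariq predeceased; the 1/5 allotted to Tariq's branch passes to Tariq's issue by representation.
Amira is the sole taker at this level and receives the full 1/5.
Layth is living and takes 1/5.
Zuhair is living and takes 1/5.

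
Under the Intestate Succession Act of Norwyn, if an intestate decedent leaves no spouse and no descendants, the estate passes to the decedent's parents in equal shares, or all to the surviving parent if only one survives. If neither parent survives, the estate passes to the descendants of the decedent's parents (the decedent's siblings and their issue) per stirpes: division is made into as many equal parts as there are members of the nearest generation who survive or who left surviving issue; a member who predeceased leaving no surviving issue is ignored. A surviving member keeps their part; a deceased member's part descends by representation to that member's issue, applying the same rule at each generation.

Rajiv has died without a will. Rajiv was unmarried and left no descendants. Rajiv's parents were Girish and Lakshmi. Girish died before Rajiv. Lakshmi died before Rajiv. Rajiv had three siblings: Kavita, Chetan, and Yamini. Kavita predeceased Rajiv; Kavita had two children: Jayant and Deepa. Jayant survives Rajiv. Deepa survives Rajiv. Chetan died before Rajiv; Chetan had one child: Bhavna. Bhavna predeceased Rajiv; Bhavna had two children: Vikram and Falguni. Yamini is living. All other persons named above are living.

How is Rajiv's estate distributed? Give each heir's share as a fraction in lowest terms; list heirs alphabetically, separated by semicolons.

Neither parent survives and there are no descendants, so the estate passes to Rajiv's siblings and their issue per stirpes.
The estate is divided into 3 equal shares of 1/3 among Kavita, Chetan, Yamini.
Kavita predeceased; the 1/3 allotted to Kavita's branch passes to Kavita's issue by representation.
The 1/3 is divided into 2 equal shares of 1/6 among Jayant, Deepa.
Jayant is living and takes 1/6.
Deepa is living and takes 1/6.
Chetan predeceased; the 1/3 allotted to Chetan's branch passes to Chetan's issue by representation.
Bhavna's line is the sole branch at this level, so the full 1/3 passes to Bhavna's issue by representation.
The 1/3 is divided into 2 equal shares of 1/6 among Vikram, Falguni.
Vikram is living and takes 1/6.
Falguni is living and takes 1/6.
Yamini is living and takes 1/3.

Deepa 1/6; Falguni 1/6; Jayant 1/6; Vikram 1/6; Yamini 1/3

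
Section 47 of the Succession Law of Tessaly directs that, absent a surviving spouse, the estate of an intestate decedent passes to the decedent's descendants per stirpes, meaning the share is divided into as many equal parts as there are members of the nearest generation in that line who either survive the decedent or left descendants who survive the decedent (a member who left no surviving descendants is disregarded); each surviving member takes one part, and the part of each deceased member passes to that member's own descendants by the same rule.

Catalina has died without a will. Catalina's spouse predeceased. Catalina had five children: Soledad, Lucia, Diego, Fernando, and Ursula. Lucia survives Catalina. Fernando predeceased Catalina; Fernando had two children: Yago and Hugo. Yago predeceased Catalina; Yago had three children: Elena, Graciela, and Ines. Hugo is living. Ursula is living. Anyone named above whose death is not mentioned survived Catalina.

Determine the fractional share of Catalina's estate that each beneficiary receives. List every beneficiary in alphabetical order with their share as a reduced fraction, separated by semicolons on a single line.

Diego 1/5; Elena 1/30; Graciela 1/30; Hugo 1/10; Ines 1/30; Lucia 1/5; Soledad 1/5; Ursula 1/5

There is no surviving spouse, so the entire estate passes to Catalina's descendants per stirpes.
The estate is divided into 5 equal shares of 1/5 among Soledad, Lucia, Diego, Fernando, Ursula.
Soledad is living and takes 1/5.
Lucia is living and takes 1/5.
Diego is living and takes 1/5.
Fernando predeceased; the 1/5 allotted to Fernando's branch passes to Fernando's issue by representation.
The 1/5 is divided into 2 equal shares of 1/10 among Yago, Hugo.
Yago predeceased; the 1/10 allotted to Yago's branch passes to Yago's issue by representation.
The 1/10 is divided into 3 equal shares of 1/30 among Elena, Graciela, Ines.
Elena is living and takes 1/30.
Graciela is living and takes 1/30.
Ines is living and takes 1/30.
Hugo is living and takes 1/10.
Ursula is living and takes 1/5.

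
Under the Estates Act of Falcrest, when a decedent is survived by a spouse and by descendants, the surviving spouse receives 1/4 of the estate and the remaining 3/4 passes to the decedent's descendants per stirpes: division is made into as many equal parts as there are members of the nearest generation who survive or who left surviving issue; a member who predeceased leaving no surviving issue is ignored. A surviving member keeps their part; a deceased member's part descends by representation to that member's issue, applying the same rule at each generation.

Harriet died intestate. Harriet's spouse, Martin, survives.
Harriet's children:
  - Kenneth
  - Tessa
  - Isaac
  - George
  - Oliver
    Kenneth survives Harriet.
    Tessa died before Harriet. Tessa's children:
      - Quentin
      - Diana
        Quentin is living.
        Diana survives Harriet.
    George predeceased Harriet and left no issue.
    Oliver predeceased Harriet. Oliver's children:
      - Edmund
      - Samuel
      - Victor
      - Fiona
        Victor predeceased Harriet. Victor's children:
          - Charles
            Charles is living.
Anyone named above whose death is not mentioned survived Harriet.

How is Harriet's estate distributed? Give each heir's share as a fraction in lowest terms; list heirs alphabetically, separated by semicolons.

Charles 3/64; Diana 3/32; Edmund 3/64; Fiona 3/64; Isaac 3/16; Kenneth 3/16; Martin 1/4; Quentin 3/32; Samuel 3/64

Martin, as surviving spouse, takes 1/4.
The remaining 3/4 passes to Harriet's descendants per stirpes.
George left no surviving issue, so that branch lapses and is disregarded.
The 3/4 is divided into 4 equal shares of 3/16 among Kenneth, Tessa, Isaac, Oliver.
Kenneth is living and takes 3/16.
Tessa predeceased; the 3/16 allotted to Tessa's branch passes to Tessa's issue by representation.
The 3/16 is divided into 2 equal shares of 3/32 among Quentin, Diana.
Quentin is living and takes 3/32.
Diana is living and takes 3/32.
Isaac is living and takes 3/16.
Oliver predeceased; the 3/16 allotted to Oliver's branch passes to Oliver's issue by representation.
The 3/16 is divided into 4 equal shares of 3/64 among Edmund, Samuel, Victor, Fiona.
Edmund is living and takes 3/64.
Samuel is living and takes 3/64.
Victor predeceased; the 3/64 allotted to Victor's branch passes to Victor's issue by representation.
Charles is the sole taker at this level and receives the full 3/64.
Fiona is living and takes 3/64.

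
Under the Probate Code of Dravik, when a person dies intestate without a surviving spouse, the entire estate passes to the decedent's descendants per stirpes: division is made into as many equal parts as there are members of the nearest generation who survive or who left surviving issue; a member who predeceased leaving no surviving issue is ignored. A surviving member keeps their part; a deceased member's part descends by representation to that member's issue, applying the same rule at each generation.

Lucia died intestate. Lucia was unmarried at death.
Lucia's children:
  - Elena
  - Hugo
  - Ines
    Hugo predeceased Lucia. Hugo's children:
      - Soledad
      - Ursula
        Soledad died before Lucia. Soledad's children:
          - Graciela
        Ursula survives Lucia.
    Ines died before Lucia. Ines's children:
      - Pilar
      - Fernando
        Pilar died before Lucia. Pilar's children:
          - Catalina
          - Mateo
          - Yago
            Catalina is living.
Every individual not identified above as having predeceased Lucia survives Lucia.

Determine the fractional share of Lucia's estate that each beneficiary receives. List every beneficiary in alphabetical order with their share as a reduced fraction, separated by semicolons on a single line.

Catalina 1/18; Elena 1/3; Fernando 1/6; Graciela 1/6; Mateo 1/18; Ursula 1/6; Yago 1/18

There is no surviving spouse, so the entire estate passes to Lucia's descendants per stirpes.
The estate is divided into 3 equal shares of 1/3 among Elena, Hugo, Ines.
Elena is living and takes 1/3.
Hugo predeceased; the 1/3 allotted to Hugo's branch passes to Hugo's issue by representation.
The 1/3 is divided into 2 equal shares of 1/6 among Soledad, Ursula.
Soledad predeceased; the 1/6 allotted to Soledad's branch passes to Soledad's issue by representation.
Graciela is the sole taker at this level and receives the full 1/6.
Ursula is living and takes 1/6.
Ines predeceased; the 1/3 allotted to Ines's branch passes to Ines's issue by representation.
The 1/3 is divided into 2 equal shares of 1/6 among Pilar, Fernando.
Pilar predeceased; the 1/6 allotted to Pilar's branch passes to Pilar's issue by representation.
The 1/6 is divided into 3 equal shares of 1/18 among Catalina, Mateo, Yago.
Catalina is living and takes 1/18.
Mateo is living and takes 1/18.
Yago is living and takes 1/18.
Fernando is living and takes 1/6.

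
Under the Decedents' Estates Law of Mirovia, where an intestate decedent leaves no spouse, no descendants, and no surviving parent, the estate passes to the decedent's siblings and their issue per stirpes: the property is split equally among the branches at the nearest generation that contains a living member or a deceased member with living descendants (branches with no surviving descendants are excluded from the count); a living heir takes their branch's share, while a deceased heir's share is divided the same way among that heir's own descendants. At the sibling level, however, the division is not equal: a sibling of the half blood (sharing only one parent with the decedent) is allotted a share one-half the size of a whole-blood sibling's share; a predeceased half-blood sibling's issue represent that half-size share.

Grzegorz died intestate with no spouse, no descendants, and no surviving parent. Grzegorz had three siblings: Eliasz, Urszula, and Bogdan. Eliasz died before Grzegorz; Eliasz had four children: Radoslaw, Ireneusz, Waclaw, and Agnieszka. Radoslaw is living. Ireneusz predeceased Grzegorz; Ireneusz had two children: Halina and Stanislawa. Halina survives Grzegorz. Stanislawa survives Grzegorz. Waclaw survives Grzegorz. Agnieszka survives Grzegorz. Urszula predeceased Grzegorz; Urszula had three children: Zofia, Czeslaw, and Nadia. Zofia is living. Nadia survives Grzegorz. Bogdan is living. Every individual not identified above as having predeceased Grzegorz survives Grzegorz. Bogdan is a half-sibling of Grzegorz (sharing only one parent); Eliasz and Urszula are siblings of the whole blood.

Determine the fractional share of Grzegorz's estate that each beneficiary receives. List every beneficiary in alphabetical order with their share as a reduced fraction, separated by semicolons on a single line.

Agnieszka 1/10; Bogdan 1/5; Czeslaw 2/15; Halina 1/20; Nadia 2/15; Radoslaw 1/10; Stanislawa 1/20; Waclaw 1/10; Zofia 2/15

No spouse, descendants, or parent survives, so the estate passes to Grzegorz's siblings per stirpes.
Half-blood siblings count for one-half the weight of whole-blood siblings at the initial division.
Dividing 1 in proportion to weights (total weight 5/2): Eliasz (weight 1) → 2/5; Urszula (weight 1) → 2/5; Bogdan (weight 1/2) → 1/5.
Eliasz predeceased; the 2/5 allotted to Eliasz's branch passes to Eliasz's issue by representation.
The 2/5 is divided into 4 equal shares of 1/10 among Radoslaw, Ireneusz, Waclaw, Agnieszka.
Radoslaw is living and takes 1/10.
Ireneusz predeceased; the 1/10 allotted to Ireneusz's branch passes to Ireneusz's issue by representation.
The 1/10 is divided into 2 equal shares of 1/20 among Halina, Stanislawa.
Halina is living and takes 1/20.
Stanislawa is living and takes 1/20.
Waclaw is living and takes 1/10.
Agnieszka is living and takes 1/10.
Urszula predeceased; the 2/5 allotted to Urszula's branch passes to Urszula's issue by representation.
The 2/5 is divided into 3 equal shares of 2/15 among Zofia, Czeslaw, Nadia.
Zofia is living and takes 2/15.
Czeslaw is living and takes 2/15.
Nadia is living and takes 2/15.
Bogdan is living and takes 1/5.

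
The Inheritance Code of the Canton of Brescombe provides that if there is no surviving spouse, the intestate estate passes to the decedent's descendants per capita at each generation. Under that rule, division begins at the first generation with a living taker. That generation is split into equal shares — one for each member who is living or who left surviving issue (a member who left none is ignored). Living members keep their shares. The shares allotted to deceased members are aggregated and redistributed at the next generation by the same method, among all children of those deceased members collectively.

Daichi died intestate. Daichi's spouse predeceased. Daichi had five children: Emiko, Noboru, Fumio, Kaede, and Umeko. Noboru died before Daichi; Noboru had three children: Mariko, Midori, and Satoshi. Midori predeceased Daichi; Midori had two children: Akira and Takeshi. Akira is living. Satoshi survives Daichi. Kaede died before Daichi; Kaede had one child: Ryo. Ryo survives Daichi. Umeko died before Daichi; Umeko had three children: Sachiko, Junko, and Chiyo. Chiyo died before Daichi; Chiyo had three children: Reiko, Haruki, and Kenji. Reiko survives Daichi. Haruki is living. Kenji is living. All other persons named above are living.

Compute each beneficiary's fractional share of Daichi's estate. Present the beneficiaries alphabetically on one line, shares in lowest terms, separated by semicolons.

Akira 6/175; Emiko 1/5; Fumio 1/5; Haruki 6/175; Junko 3/35; Kenji 6/175; Mariko 3/35; Reiko 6/175; Ryo 3/35; Sachiko 3/35; Satoshi 3/35; Takeshi 6/175

There is no surviving spouse, so the entire estate passes to Daichi's descendants per capita at each generation.
At generation 1 (Emiko, Noboru, Fumio, Kaede, Umeko) there are 5 shares of (1)/5 = 1/5 each.
Living: Emiko and Fumio — each takes 1/5.
Deceased: Noboru, Kaede, and Umeko. Their combined 3/5 is pooled and carried to generation 2.
At generation 2 (Mariko, Midori, Satoshi, Ryo, Sachiko, Junko, Chiyo) there are 7 shares of (3/5)/7 = 3/35 each.
Living: Mariko, Satoshi, Ryo, Sachiko, and Junko — each takes 3/35.
Deceased: Midori and Chiyo. Their combined 6/35 is pooled and carried to generation 3.
At generation 3 (Akira, Takeshi, Reiko, Haruki, Kenji) there are 5 shares of (6/35)/5 = 6/175 each.
Living: Akira, Takeshi, Reiko, Haruki, and Kenji — each takes 6/175.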